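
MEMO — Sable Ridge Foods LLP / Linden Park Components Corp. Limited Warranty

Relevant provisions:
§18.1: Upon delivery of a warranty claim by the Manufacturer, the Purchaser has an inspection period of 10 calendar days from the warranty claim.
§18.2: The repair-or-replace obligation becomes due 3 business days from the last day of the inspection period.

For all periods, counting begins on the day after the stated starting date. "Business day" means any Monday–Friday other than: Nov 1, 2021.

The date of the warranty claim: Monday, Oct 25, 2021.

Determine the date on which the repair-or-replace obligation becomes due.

The last day of the inspection period: Oct 25, 2021 + 10 days = Nov 4, 2021.
The date on which the repair-or-replace obligation becomes due: 3 business days after Thursday, Nov 4, 2021, skipping weekends — Nov 5, Nov 8, Nov 9 — lands on Tuesday, Nov 9, 2021.

Nov 9, 2021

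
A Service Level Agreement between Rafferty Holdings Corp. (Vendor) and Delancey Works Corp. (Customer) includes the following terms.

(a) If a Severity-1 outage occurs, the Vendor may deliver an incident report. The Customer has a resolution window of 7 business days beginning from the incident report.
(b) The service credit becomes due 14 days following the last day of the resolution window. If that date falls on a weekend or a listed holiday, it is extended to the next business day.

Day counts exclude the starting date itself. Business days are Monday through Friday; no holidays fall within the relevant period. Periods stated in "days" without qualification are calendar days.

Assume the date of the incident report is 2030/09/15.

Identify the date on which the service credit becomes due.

From Sunday, 2030/09/15, 7 business days (Sep 16, Sep 17, Sep 18, Sep 19, Sep 20, Sep 23, Sep 24, skipping weekends) brings us to Tuesday, 2030/09/24, which is the last day of the resolution window.
Adding 14 calendar days to 2030/09/24 gives 2030/10/08, which is the date on which the service credit becomes due. 2030/10/08 is a Tuesday, so no roll-forward applies.

2030/10/08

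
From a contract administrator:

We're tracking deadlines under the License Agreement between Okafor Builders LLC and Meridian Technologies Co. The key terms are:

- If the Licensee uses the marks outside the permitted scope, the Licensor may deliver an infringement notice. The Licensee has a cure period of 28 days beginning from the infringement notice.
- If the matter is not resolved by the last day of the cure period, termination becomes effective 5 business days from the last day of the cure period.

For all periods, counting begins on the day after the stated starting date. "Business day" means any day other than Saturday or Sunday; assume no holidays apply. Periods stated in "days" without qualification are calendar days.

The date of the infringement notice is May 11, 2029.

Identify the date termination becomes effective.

June 15, 2029

Adding 28 calendar days to May 11, 2029 gives June 8, 2029, which is the last day of the cure period.
The date termination becomes effective: counting 5 business days from Friday, June 8, 2029 (Jun 11, Jun 12, Jun 13, Jun 14, Jun 15, skipping weekends) reaches Friday, June 15, 2029.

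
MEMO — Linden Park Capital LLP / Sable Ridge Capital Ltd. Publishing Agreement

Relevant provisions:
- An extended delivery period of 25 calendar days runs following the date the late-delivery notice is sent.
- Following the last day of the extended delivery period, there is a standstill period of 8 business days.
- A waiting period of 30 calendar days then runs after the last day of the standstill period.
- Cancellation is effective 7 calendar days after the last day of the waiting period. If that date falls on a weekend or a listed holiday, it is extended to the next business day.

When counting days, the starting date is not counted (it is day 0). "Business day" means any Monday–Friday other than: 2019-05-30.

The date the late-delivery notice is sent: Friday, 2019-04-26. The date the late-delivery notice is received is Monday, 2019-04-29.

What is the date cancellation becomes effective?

The last day of the extended delivery period: 2019-04-26 + 25 days = 2019-05-21.
The last day of the standstill period: 8 business days after Tuesday, 2019-05-21, skipping weekends and the listed holiday on May 30 — May 22, May 23, May 24, May 27, May 28, May 29, May 31, Jun 3 — lands on Monday, 2019-06-03.
The last day of the waiting period: 2019-06-03 + 30 days = 2019-07-03.
Adding 7 calendar days to 2019-07-03 gives 2019-07-10, which is the date cancellation becomes effective. 2019-07-10 is a Wednesday and is not a listed holiday, so no roll-forward applies.

2019-07-10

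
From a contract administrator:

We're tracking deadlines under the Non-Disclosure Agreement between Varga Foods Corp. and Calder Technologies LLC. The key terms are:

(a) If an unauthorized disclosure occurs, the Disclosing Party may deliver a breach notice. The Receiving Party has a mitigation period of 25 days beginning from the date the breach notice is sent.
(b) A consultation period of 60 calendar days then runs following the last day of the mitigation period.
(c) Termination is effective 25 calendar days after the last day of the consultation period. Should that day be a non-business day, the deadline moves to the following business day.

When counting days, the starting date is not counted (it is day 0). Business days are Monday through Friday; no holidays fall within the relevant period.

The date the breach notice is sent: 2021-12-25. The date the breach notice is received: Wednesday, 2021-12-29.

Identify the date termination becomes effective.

The last day of the mitigation period: 25 calendar days after 2021-12-25 is 2022-01-19.
The last day of the consultation period: 60 calendar days after 2022-01-19 is 2022-03-20.
The date termination becomes effective: 25 calendar days after 2022-03-20 is 2022-04-14. 2022-04-14 is a Thursday, so no roll-forward applies.

2022-04-14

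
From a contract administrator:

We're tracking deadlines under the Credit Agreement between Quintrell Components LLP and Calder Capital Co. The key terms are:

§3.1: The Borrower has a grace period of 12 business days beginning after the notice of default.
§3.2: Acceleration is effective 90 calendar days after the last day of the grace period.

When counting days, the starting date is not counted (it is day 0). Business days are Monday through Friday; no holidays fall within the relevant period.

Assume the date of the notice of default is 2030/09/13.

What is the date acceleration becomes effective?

The last day of the grace period: 12 business days after Friday, 2030/09/13, skipping weekends — Sep 16, Sep 17, Sep 18, Sep 19, …, Sep 27, Sep 30, Oct 1 — lands on Tuesday, 2030/10/01.
The date acceleration becomes effective: 2030/10/01 + 90 days = 2030/12/30.

2030/12/30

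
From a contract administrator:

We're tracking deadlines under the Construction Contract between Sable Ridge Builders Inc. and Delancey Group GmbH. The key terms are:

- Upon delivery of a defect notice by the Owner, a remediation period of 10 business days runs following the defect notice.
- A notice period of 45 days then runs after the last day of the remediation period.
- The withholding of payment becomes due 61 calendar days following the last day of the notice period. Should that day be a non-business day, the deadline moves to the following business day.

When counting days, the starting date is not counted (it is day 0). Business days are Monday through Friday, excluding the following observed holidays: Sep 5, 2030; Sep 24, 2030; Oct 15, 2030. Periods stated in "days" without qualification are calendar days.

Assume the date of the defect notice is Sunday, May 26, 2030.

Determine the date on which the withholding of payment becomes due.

Sep 23, 2030

The last day of the remediation period: counting 10 business days from Sunday, May 26, 2030 (May 27, May 28, May 29, May 30, May 31, Jun 3, Jun 4, Jun 5, Jun 6, Jun 7, skipping weekends) reaches Friday, Jun 7, 2030.
The last day of the notice period: 45 calendar days after Jun 7, 2030 is Jul 22, 2030.
Adding 61 calendar days to Jul 22, 2030 gives Sep 21, 2030, which is the date on which the withholding of payment becomes due. That falls on a Saturday, so it rolls to the next business day, Monday, Sep 23, 2030.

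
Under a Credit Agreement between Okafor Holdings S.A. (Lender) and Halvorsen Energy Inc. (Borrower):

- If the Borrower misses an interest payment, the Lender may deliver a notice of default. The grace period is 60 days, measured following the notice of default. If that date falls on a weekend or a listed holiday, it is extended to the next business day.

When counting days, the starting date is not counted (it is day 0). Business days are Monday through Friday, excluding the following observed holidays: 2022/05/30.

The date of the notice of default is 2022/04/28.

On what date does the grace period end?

Adding 60 calendar days to 2022/04/28 gives 2022/06/27, which is the last day of the grace period. 2022/06/27 is a Monday and is not a listed holiday, so no roll-forward applies.

2022/06/27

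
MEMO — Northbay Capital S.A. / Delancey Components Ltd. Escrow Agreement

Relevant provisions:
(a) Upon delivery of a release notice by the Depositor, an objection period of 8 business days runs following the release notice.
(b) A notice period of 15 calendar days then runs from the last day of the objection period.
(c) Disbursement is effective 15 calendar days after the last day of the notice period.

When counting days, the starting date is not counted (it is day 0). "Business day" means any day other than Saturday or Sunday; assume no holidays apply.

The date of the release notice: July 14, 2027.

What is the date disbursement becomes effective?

The last day of the objection period: counting 8 business days from Wednesday, July 14, 2027 (Jul 15, Jul 16, Jul 19, Jul 20, Jul 21, Jul 22, Jul 23, Jul 26, skipping weekends) reaches Monday, July 26, 2027.
Adding 15 calendar days to July 26, 2027 gives August 10, 2027, which is the last day of the notice period.
Adding 15 calendar days to August 10, 2027 gives August 25, 2027, which is the date disbursement becomes effective.

August 25, 2027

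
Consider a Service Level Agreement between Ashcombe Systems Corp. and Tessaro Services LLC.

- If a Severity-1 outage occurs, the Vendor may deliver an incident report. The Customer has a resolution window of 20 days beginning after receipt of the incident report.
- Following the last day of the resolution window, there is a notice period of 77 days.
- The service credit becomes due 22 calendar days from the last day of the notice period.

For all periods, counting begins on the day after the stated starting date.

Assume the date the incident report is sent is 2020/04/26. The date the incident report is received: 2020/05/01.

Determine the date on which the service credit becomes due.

The last day of the resolution window: 2020/05/01 + 20 days = 2020/05/21.
The last day of the notice period: 77 calendar days after 2020/05/21 is 2020/08/06.
Adding 22 calendar days to 2020/08/06 gives 2020/08/28, which is the date on which the service credit becomes due.

2020/08/28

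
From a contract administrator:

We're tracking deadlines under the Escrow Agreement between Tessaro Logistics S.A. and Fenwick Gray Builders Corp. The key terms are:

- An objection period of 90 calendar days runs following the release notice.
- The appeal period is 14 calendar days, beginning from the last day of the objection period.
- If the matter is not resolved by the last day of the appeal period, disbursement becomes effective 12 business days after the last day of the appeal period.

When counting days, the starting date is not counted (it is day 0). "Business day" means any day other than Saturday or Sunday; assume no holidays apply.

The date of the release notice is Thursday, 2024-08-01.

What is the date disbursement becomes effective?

2024-11-29

The last day of the objection period: 90 calendar days after 2024-08-01 is 2024-10-30.
The last day of the appeal period: 14 calendar days after 2024-10-30 is 2024-11-13.
The date disbursement becomes effective: 12 business days after Wednesday, 2024-11-13, skipping weekends — Nov 14, Nov 15, Nov 18, Nov 19, …, Nov 27, Nov 28, Nov 29 — lands on Friday, 2024-11-29.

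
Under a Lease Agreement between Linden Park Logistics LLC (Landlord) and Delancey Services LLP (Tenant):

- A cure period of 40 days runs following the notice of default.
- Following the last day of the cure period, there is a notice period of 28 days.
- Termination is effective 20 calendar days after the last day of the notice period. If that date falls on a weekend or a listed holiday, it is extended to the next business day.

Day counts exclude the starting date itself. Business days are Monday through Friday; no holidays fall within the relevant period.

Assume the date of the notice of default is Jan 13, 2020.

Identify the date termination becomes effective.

Apr 10, 2020

The last day of the cure period: Jan 13, 2020 + 40 days = Feb 22, 2020.
Adding 28 calendar days to Feb 22, 2020 gives Mar 21, 2020, which is the last day of the notice period.
The date termination becomes effective: Mar 21, 2020 + 20 days = Apr 10, 2020. Apr 10, 2020 is a Friday, so no roll-forward applies.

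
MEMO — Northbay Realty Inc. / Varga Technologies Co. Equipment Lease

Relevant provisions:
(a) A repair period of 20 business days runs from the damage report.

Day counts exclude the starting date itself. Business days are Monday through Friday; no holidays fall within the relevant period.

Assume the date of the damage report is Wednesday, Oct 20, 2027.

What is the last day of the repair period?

From Wednesday, Oct 20, 2027, 20 business days (Oct 21, Oct 22, Oct 25, Oct 26, …, Nov 15, Nov 16, Nov 17, skipping weekends) brings us to Wednesday, Nov 17, 2027, which is the last day of the repair period.

Nov 17, 2027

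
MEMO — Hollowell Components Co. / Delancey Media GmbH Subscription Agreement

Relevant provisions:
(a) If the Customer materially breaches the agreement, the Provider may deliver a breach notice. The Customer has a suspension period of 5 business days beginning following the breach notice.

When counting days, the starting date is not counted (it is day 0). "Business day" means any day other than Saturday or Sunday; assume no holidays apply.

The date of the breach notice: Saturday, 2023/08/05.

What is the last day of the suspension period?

From Saturday, 2023/08/05, 5 business days (Aug 7, Aug 8, Aug 9, Aug 10, Aug 11, skipping weekends) brings us to Friday, 2023/08/11, which is the last day of the suspension period.

2023/08/11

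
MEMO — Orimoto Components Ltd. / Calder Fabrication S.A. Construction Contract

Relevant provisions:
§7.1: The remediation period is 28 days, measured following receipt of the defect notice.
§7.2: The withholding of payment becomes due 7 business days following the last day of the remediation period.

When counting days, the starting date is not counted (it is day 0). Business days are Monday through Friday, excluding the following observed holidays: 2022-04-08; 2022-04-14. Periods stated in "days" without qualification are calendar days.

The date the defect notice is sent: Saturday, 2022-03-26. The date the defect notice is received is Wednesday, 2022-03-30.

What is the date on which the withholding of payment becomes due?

The last day of the remediation period: 28 calendar days after 2022-03-30 is 2022-04-27.
The date on which the withholding of payment becomes due: counting 7 business days from Wednesday, 2022-04-27 (Apr 28, Apr 29, May 2, May 3, May 4, May 5, May 6, skipping weekends) reaches Friday, 2022-05-06.

2022-05-06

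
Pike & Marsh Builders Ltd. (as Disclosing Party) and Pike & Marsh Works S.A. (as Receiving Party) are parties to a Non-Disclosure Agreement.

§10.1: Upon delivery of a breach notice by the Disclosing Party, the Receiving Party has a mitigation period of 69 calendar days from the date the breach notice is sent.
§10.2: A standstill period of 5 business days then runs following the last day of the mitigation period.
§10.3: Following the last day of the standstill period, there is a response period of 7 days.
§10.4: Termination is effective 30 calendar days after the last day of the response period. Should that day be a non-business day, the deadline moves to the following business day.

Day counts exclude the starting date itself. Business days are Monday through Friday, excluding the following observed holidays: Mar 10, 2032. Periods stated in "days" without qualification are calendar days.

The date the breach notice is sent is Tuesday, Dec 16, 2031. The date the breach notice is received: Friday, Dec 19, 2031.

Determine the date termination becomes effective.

Adding 69 calendar days to Dec 16, 2031 gives Feb 23, 2032, which is the last day of the mitigation period.
The last day of the standstill period: counting 5 business days from Monday, Feb 23, 2032 (Feb 24, Feb 25, Feb 26, Feb 27, Mar 1, skipping weekends) reaches Monday, Mar 1, 2032.
Adding 7 calendar days to Mar 1, 2032 gives Mar 8, 2032, which is the last day of the response period.
The date termination becomes effective: Mar 8, 2032 + 30 days = Apr 7, 2032. Apr 7, 2032 is a Wednesday and is not a listed holiday, so no roll-forward applies.

Apr 7, 2032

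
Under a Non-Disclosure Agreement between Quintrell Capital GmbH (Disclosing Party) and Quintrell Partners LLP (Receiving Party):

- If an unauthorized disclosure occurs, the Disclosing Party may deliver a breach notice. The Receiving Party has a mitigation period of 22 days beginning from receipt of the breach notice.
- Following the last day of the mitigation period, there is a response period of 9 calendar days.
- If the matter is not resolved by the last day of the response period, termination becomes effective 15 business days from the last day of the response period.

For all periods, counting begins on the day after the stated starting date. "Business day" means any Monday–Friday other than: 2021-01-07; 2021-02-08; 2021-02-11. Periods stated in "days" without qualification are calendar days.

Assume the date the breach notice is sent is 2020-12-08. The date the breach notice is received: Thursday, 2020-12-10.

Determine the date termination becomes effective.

2021-01-29

The last day of the mitigation period: 2020-12-10 + 22 days = 2021-01-01.
The last day of the response period: 2021-01-01 + 9 days = 2021-01-10.
The date termination becomes effective: counting 15 business days from Sunday, 2021-01-10 (Jan 11, Jan 12, Jan 13, Jan 14, …, Jan 27, Jan 28, Jan 29, skipping weekends) reaches Friday, 2021-01-29.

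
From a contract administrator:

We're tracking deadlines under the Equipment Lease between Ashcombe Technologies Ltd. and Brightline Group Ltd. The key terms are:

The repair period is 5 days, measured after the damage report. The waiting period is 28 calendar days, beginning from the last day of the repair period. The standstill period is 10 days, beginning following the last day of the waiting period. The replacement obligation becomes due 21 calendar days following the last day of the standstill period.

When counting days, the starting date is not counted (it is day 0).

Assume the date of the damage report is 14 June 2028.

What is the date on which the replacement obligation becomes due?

The last day of the repair period: 5 calendar days after 14 June 2028 is 19 June 2028.
The last day of the waiting period: 28 calendar days after 19 June 2028 is 17 July 2028.
Adding 10 calendar days to 17 July 2028 gives 27 July 2028, which is the last day of the standstill period.
The date on which the replacement obligation becomes due: 21 calendar days after 27 July 2028 is 17 August 2028.

17 August 2028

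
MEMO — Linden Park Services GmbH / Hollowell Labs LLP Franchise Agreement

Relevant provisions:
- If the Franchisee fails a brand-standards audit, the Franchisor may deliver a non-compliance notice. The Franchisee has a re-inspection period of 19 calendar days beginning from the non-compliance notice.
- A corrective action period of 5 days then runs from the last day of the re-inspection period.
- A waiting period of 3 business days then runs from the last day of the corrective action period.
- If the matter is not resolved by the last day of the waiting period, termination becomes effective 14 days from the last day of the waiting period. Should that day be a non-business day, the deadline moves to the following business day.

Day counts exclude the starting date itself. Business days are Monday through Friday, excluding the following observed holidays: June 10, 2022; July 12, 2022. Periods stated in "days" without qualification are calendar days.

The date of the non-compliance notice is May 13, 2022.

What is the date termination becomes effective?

June 23, 2022

The last day of the re-inspection period: 19 calendar days after May 13, 2022 is June 1, 2022.
The last day of the corrective action period: 5 calendar days after June 1, 2022 is June 6, 2022.
The last day of the waiting period: 3 business days after Monday, June 6, 2022, skipping weekends — Jun 7, Jun 8, Jun 9 — lands on Thursday, June 9, 2022.
Adding 14 calendar days to June 9, 2022 gives June 23, 2022, which is the date termination becomes effective. June 23, 2022 is a Thursday and is not a listed holiday, so no roll-forward applies.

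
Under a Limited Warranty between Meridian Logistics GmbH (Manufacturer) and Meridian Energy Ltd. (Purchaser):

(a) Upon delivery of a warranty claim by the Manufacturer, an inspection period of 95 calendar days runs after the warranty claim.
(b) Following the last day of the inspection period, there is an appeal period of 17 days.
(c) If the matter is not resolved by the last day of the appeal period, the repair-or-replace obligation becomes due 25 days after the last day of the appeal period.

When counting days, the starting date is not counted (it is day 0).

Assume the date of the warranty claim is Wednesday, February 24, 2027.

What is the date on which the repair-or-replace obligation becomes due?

July 11, 2027

The last day of the inspection period: February 24, 2027 + 95 days = May 30, 2027.
The last day of the appeal period: May 30, 2027 + 17 days = June 16, 2027.
The date on which the repair-or-replace obligation becomes due: 25 calendar days after June 16, 2027 is July 11, 2027.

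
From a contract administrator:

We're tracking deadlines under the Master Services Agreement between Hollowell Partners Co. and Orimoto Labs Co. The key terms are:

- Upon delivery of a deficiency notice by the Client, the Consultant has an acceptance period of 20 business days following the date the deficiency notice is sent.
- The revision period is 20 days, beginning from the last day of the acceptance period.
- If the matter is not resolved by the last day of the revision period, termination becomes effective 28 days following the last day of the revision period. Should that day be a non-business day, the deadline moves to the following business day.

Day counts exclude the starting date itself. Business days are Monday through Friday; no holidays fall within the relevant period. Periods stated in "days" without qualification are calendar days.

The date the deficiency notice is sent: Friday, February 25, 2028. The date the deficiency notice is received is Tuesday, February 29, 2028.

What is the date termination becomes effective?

May 11, 2028

The last day of the acceptance period: counting 20 business days from Friday, February 25, 2028 (Feb 28, Feb 29, Mar 1, Mar 2, …, Mar 22, Mar 23, Mar 24, skipping weekends) reaches Friday, March 24, 2028.
The last day of the revision period: 20 calendar days after March 24, 2028 is April 13, 2028.
The date termination becomes effective: April 13, 2028 + 28 days = May 11, 2028. May 11, 2028 is a Thursday, so no roll-forward applies.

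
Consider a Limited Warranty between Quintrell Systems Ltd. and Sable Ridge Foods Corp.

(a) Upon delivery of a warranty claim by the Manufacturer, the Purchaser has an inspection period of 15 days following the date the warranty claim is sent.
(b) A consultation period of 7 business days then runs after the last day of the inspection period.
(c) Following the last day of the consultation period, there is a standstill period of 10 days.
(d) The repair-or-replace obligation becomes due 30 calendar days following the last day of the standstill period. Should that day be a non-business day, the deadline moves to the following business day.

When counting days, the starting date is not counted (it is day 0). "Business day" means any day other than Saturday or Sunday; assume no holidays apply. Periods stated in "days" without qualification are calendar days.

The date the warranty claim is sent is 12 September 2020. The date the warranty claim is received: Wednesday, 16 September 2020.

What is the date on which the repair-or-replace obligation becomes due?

The last day of the inspection period: 15 calendar days after 12 September 2020 is 27 September 2020.
The last day of the consultation period: 7 business days after Sunday, 27 September 2020, skipping weekends — Sep 28, Sep 29, Sep 30, Oct 1, Oct 2, Oct 5, Oct 6 — lands on Tuesday, 6 October 2020.
The last day of the standstill period: 6 October 2020 + 10 days = 16 October 2020.
The date on which the repair-or-replace obligation becomes due: 30 calendar days after 16 October 2020 is 15 November 2020. That falls on a Sunday, so it rolls to the next business day, Monday, 16 November 2020.

16 November 2020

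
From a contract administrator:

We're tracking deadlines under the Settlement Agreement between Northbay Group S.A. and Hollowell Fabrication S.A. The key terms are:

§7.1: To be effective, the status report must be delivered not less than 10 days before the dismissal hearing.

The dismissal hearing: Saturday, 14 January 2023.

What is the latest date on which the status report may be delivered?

4 January 2023

14 January 2023 minus 10 days is 4 January 2023.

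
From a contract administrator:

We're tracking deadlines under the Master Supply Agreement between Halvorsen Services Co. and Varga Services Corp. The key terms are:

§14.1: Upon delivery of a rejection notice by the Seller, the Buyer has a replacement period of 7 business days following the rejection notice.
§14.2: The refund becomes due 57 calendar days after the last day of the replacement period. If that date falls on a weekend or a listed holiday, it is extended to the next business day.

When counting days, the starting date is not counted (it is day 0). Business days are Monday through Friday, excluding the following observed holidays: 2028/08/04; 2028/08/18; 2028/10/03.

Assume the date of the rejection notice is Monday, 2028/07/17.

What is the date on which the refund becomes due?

The last day of the replacement period: counting 7 business days from Monday, 2028/07/17 (Jul 18, Jul 19, Jul 20, Jul 21, Jul 24, Jul 25, Jul 26, skipping weekends) reaches Wednesday, 2028/07/26.
Adding 57 calendar days to 2028/07/26 gives 2028/09/21, which is the date on which the refund becomes due. 2028/09/21 is a Thursday and is not a listed holiday, so no roll-forward applies.

2028/09/21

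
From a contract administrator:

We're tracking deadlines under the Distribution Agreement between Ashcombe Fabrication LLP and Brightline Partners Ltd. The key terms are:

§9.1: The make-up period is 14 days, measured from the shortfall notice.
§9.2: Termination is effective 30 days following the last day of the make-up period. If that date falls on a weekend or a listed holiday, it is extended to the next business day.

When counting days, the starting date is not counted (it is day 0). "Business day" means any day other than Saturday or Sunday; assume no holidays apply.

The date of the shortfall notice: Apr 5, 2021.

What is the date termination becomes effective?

May 19, 2021

Adding 14 calendar days to Apr 5, 2021 gives Apr 19, 2021, which is the last day of the make-up period.
The date termination becomes effective: 30 calendar days after Apr 19, 2021 is May 19, 2021. May 19, 2021 is a Wednesday, so no roll-forward applies.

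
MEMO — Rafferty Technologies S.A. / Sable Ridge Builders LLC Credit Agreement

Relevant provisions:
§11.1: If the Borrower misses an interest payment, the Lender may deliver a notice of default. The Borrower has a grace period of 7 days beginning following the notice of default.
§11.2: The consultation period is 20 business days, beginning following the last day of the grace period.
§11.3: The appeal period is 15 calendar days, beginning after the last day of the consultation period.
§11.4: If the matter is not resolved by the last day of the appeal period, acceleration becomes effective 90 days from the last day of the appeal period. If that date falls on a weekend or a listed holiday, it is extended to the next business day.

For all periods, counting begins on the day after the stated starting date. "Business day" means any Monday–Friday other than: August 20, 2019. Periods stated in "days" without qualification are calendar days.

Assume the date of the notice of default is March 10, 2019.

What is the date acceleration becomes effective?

July 26, 2019

The last day of the grace period: 7 calendar days after March 10, 2019 is March 17, 2019.
The last day of the consultation period: counting 20 business days from Sunday, March 17, 2019 (Mar 18, Mar 19, Mar 20, Mar 21, …, Apr 10, Apr 11, Apr 12, skipping weekends) reaches Friday, April 12, 2019.
Adding 15 calendar days to April 12, 2019 gives April 27, 2019, which is the last day of the appeal period.
The date acceleration becomes effective: April 27, 2019 + 90 days = July 26, 2019. July 26, 2019 is a Friday and is not a listed holiday, so no roll-forward applies.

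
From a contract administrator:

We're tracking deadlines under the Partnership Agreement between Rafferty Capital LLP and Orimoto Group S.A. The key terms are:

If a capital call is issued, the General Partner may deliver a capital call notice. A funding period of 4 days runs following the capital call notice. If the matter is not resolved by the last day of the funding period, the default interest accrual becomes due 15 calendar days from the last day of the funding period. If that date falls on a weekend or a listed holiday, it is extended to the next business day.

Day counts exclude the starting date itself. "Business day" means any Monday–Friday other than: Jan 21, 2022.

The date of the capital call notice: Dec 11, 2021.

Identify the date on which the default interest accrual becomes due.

Dec 30, 2021

The last day of the funding period: Dec 11, 2021 + 4 days = Dec 15, 2021.
The date on which the default interest accrual becomes due: 15 calendar days after Dec 15, 2021 is Dec 30, 2021. Dec 30, 2021 is a Thursday and is not a listed holiday, so no roll-forward applies.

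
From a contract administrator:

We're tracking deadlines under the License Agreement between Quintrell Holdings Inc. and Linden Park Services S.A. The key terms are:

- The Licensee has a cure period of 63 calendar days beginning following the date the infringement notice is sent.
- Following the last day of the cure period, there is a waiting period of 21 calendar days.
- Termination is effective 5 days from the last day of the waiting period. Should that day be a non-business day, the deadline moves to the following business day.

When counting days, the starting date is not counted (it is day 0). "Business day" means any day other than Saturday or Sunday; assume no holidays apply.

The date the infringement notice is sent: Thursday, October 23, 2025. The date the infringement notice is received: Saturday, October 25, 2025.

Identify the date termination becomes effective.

January 20, 2026

The last day of the cure period: October 23, 2025 + 63 days = December 25, 2025.
The last day of the waiting period: December 25, 2025 + 21 days = January 15, 2026.
The date termination becomes effective: January 15, 2026 + 5 days = January 20, 2026. January 20, 2026 is a Tuesday, so no roll-forward applies.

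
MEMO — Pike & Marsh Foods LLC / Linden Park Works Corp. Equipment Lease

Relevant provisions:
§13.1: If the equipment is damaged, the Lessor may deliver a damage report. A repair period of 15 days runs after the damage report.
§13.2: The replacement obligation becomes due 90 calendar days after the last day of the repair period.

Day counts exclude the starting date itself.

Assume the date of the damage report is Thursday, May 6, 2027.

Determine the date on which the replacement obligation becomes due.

Adding 15 calendar days to May 6, 2027 gives May 21, 2027, which is the last day of the repair period.
The date on which the replacement obligation becomes due: May 21, 2027 + 90 days = Aug 19, 2027.

Aug 19, 2027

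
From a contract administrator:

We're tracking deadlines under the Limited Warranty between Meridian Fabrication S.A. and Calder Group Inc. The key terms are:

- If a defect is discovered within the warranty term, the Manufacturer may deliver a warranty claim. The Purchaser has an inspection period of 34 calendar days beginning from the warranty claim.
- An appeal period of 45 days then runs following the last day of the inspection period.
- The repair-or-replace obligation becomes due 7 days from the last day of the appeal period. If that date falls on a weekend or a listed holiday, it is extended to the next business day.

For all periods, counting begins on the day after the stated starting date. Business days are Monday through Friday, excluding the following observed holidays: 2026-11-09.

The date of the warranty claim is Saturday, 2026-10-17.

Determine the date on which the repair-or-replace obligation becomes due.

Adding 34 calendar days to 2026-10-17 gives 2026-11-20, which is the last day of the inspection period.
The last day of the appeal period: 2026-11-20 + 45 days = 2027-01-04.
Adding 7 calendar days to 2027-01-04 gives 2027-01-11, which is the date on which the repair-or-replace obligation becomes due. 2027-01-11 is a Monday and is not a listed holiday, so no roll-forward applies.

2027-01-11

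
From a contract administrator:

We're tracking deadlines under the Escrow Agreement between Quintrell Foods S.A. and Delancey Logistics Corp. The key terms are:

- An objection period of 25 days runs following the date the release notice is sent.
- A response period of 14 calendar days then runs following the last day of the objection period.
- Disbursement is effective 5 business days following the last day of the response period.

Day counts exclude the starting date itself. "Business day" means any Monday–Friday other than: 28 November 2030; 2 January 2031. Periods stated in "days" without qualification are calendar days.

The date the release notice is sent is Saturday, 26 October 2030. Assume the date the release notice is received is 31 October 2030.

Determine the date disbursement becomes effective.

The last day of the objection period: 26 October 2030 + 25 days = 20 November 2030.
Adding 14 calendar days to 20 November 2030 gives 4 December 2030, which is the last day of the response period.
The date disbursement becomes effective: counting 5 business days from Wednesday, 4 December 2030 (Dec 5, Dec 6, Dec 9, Dec 10, Dec 11, skipping weekends) reaches Wednesday, 11 December 2030.

11 December 2030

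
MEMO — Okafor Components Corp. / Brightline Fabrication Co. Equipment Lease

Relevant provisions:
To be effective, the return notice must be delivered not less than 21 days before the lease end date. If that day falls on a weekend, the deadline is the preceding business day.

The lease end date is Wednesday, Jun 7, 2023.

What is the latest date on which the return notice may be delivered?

May 17, 2023

Counting back 21 calendar days from Jun 7, 2023 gives May 17, 2023. That is a Wednesday, so no adjustment is needed.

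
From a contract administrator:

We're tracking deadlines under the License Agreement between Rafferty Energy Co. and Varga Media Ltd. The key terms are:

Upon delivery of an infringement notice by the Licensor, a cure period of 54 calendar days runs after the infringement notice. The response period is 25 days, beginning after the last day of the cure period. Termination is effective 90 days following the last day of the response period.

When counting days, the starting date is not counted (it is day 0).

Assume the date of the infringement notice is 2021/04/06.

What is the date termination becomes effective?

2021/09/22

Adding 54 calendar days to 2021/04/06 gives 2021/05/30, which is the last day of the cure period.
Adding 25 calendar days to 2021/05/30 gives 2021/06/24, which is the last day of the response period.
Adding 90 calendar days to 2021/06/24 gives 2021/09/22, which is the date termination becomes effective.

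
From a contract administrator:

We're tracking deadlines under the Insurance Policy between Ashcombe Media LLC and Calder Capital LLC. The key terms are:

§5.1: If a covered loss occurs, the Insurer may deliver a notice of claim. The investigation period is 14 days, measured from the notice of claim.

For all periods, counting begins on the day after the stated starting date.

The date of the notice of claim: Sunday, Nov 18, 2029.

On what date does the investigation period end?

The last day of the investigation period: Nov 18, 2029 + 14 days = Dec 2, 2029.

Dec 2, 2029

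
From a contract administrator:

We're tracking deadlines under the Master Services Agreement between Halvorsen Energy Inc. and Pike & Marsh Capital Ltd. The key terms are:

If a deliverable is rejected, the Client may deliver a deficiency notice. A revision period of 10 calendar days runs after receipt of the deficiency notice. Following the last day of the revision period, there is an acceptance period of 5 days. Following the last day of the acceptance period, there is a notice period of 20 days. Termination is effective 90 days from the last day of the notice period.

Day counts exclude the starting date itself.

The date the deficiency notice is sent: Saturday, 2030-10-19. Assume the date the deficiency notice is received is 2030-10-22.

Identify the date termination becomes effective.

2031-02-24

The last day of the revision period: 10 calendar days after 2030-10-22 is 2030-11-01.
Adding 5 calendar days to 2030-11-01 gives 2030-11-06, which is the last day of the acceptance period.
Adding 20 calendar days to 2030-11-06 gives 2030-11-26, which is the last day of the notice period.
The date termination becomes effective: 2030-11-26 + 90 days = 2031-02-24.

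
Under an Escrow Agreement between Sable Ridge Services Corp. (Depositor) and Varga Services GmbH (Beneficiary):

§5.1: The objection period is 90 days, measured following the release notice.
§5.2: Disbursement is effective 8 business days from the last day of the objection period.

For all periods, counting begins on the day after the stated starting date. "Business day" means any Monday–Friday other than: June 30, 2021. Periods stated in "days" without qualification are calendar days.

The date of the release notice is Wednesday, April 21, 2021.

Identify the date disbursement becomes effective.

July 30, 2021

The last day of the objection period: 90 calendar days after April 21, 2021 is July 20, 2021.
The date disbursement becomes effective: 8 business days after Tuesday, July 20, 2021, skipping weekends — Jul 21, Jul 22, Jul 23, Jul 26, Jul 27, Jul 28, Jul 29, Jul 30 — lands on Friday, July 30, 2021.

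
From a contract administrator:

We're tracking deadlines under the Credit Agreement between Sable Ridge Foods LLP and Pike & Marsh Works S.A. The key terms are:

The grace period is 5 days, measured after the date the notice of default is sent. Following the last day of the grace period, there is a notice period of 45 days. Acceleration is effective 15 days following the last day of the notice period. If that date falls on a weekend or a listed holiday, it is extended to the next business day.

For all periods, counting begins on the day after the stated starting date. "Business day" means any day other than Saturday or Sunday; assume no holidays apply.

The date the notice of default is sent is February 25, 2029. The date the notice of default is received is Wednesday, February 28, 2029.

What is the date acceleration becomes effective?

Adding 5 calendar days to February 25, 2029 gives March 2, 2029, which is the last day of the grace period.
Adding 45 calendar days to March 2, 2029 gives April 16, 2029, which is the last day of the notice period.
The date acceleration becomes effective: April 16, 2029 + 15 days = May 1, 2029. May 1, 2029 is a Tuesday, so no roll-forward applies.

May 1, 2029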